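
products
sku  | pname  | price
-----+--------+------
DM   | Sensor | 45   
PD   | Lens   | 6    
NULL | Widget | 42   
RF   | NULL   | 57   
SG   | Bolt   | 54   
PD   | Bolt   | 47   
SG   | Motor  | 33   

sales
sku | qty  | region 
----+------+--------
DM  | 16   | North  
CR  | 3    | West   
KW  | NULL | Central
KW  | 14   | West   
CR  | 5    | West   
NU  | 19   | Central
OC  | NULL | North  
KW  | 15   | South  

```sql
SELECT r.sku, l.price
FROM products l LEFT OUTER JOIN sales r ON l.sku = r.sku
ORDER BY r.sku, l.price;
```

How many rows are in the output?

7

LEFT JOIN keeps every row from `products`; unmatched rows get NULL for `sales`'s columns.
Matching on l.sku = r.sku. A NULL in a compared column never satisfies the condition.
- l row (sku=DM): matches 1 r row(s) → 1 output row(s).
- l row (sku=PD): no match → kept, r columns NULL.
- l row (sku=NULL): no match → kept, r columns NULL.
- l row (sku=RF): no match → kept, r columns NULL.
- l row (sku=SG): no match → kept, r columns NULL.
- l row (sku=PD): no match → kept, r columns NULL.
- l row (sku=SG): no match → kept, r columns NULL.
Total: 1 matched + 6 padded = 7 rows.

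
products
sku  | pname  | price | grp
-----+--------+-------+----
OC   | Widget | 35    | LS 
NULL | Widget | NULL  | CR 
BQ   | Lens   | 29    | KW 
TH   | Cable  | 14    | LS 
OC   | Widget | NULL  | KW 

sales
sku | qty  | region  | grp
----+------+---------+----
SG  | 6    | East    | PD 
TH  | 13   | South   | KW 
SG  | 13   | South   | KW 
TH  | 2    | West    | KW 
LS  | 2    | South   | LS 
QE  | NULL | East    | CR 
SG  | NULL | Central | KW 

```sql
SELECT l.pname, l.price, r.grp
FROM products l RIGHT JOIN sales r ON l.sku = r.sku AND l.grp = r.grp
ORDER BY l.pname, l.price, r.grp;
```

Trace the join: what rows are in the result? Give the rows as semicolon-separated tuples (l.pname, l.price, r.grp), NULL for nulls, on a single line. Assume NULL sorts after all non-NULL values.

RIGHT JOIN keeps every row from `sales`; unmatched rows get NULL for `products`'s columns.
Matching on l.sku = r.sku AND l.grp = r.grp. A NULL in a compared column never satisfies the condition.
Matched pairs: 0; unmatched r rows kept: 7.

(NULL, NULL, CR); (NULL, NULL, KW); (NULL, NULL, KW); (NULL, NULL, KW); (NULL, NULL, KW); (NULL, NULL, LS); (NULL, NULL, PD)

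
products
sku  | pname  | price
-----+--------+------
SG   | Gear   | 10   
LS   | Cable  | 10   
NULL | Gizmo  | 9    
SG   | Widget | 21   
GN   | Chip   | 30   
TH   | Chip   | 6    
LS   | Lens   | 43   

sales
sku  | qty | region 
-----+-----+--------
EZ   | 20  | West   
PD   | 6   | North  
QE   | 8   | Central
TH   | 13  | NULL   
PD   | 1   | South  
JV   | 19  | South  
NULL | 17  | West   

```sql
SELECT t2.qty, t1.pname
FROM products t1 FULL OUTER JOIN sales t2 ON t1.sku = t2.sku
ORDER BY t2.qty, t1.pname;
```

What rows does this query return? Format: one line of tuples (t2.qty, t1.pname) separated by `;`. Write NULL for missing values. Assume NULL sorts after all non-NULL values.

FULL OUTER JOIN keeps every row from both sides; unmatched rows get NULL for the other side's columns.
Matching on t1.sku = t2.sku. A NULL in a compared column never satisfies the condition.
- sku=SG: no t2 row matches, row kept with t2 columns NULL.
- sku=LS: no t2 row matches, row kept with t2 columns NULL.
- sku=NULL: no t2 row matches, row kept with t2 columns NULL.
- sku=SG: no t2 row matches, row kept with t2 columns NULL.
- sku=GN: no t2 row matches, row kept with t2 columns NULL.
- sku=TH: 1 matching t2 row(s), so 1 row(s) emitted.
- sku=LS: no t2 row matches, row kept with t2 columns NULL.
- plus 6 unmatched t2 row(s), each kept with NULL t1 columns.

(1, NULL); (6, NULL); (8, NULL); (13, Chip); (17, NULL); (19, NULL); (20, NULL); (NULL, Cable); (NULL, Chip); (NULL, Gear); (NULL, Gizmo); (NULL, Lens); (NULL, Widget)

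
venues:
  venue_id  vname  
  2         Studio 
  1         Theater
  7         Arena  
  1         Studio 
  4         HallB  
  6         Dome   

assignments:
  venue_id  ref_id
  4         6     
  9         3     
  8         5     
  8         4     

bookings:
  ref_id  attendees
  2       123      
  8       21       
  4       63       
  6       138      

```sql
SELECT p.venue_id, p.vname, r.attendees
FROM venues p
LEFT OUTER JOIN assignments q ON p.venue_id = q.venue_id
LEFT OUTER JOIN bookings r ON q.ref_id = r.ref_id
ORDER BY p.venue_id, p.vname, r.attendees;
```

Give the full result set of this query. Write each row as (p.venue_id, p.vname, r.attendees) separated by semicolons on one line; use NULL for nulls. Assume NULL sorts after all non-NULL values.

(1, Studio, NULL); (1, Theater, NULL); (2, Studio, NULL); (4, HallB, 138); (6, Dome, NULL); (7, Arena, NULL)

Step 1 — p LEFT JOIN q on venue_id → 6 row(s).
Then LEFT JOIN `bookings r` on ref_id: each of those 6 rows is kept; rows whose q.ref_id has no match in r get NULL for r's columns.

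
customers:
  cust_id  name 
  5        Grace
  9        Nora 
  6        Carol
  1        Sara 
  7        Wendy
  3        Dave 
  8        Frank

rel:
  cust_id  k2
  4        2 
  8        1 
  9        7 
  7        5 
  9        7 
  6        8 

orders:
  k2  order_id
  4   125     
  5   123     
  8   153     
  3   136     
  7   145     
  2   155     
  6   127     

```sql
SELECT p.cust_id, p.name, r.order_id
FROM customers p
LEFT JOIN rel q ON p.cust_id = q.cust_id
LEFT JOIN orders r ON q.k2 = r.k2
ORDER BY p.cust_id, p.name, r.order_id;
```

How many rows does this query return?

8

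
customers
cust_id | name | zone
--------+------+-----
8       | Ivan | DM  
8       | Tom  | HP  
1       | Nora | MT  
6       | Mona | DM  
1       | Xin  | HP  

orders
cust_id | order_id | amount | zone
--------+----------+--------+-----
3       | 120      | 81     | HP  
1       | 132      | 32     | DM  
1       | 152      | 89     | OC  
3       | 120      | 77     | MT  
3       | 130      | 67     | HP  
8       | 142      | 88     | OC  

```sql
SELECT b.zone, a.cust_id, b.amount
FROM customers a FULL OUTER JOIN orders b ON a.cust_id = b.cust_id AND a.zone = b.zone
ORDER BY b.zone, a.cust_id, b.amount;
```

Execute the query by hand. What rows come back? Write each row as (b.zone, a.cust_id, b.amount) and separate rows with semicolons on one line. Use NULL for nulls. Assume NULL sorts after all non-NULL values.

(DM, NULL, 32); (HP, NULL, 67); (HP, NULL, 81); (MT, NULL, 77); (OC, NULL, 88); (OC, NULL, 89); (NULL, 1, NULL); (NULL, 1, NULL); (NULL, 6, NULL); (NULL, 8, NULL); (NULL, 8, NULL)

FULL OUTER JOIN keeps every row from both sides; unmatched rows get NULL for the other side's columns.
Matching on a.cust_id = b.cust_id AND a.zone = b.zone.
- a row (cust_id=8, zone=DM): no match → kept, b columns NULL.
- a row (cust_id=8, zone=HP): no match → kept, b columns NULL.
- a row (cust_id=1, zone=MT): no match → kept, b columns NULL.
- a row (cust_id=6, zone=DM): no match → kept, b columns NULL.
- a row (cust_id=1, zone=HP): no match → kept, b columns NULL.
- 6 row(s) from b found no a partner → padded with NULL.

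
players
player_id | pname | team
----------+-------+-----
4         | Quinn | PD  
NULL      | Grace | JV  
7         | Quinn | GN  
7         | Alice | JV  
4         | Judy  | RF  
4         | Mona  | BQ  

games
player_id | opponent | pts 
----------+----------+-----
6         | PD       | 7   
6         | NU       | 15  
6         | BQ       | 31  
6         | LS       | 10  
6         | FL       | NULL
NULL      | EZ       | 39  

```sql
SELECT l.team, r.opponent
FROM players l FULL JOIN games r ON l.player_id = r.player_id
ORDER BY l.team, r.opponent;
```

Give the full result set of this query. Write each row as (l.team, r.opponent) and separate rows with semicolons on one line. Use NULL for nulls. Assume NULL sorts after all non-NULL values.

FULL OUTER JOIN keeps every row from both sides; unmatched rows get NULL for the other side's columns.
Matching on l.player_id = r.player_id. A NULL in a compared column never satisfies the condition.
Matched pairs: 0; unmatched l rows kept: 6; unmatched r rows kept: 6.

(BQ, NULL); (GN, NULL); (JV, NULL); (JV, NULL); (PD, NULL); (RF, NULL); (NULL, BQ); (NULL, EZ); (NULL, FL); (NULL, LS); (NULL, NU); (NULL, PD)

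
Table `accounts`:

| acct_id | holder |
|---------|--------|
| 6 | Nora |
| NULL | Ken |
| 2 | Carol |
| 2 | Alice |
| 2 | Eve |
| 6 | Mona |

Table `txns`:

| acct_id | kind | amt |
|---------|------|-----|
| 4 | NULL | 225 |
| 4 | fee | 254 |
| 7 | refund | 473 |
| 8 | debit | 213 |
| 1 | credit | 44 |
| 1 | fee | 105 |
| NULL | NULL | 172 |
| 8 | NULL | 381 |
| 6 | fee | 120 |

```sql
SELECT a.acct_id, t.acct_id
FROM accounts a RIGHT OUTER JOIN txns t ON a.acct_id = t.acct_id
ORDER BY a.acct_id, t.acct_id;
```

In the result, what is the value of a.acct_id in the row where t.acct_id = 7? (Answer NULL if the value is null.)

RIGHT JOIN keeps every row from `txns`; unmatched rows get NULL for `accounts`'s columns.
Matching on a.acct_id = t.acct_id. A NULL in a compared column never satisfies the condition.
- a[0] acct_id=6 → 1 match(es) in t → 1 row(s).
- a[1] acct_id=NULL → no match.
- a[2] acct_id=2 → no match.
- a[3] acct_id=2 → no match.
- a[4] acct_id=2 → no match.
- a[5] acct_id=6 → 1 match(es) in t → 1 row(s).
- 8 t row(s) had no a match → kept, a columns NULL.

NULL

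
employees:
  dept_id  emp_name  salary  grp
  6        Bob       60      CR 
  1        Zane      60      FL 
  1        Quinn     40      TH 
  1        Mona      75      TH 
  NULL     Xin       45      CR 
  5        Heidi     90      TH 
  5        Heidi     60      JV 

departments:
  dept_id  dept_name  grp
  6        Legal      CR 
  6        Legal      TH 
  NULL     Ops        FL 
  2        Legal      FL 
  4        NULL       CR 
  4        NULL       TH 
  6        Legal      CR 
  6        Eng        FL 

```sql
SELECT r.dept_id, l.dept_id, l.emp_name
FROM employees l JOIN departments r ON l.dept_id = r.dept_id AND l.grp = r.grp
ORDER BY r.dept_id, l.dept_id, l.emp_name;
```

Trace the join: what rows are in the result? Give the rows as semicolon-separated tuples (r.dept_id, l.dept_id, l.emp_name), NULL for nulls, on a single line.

(6, 6, Bob); (6, 6, Bob)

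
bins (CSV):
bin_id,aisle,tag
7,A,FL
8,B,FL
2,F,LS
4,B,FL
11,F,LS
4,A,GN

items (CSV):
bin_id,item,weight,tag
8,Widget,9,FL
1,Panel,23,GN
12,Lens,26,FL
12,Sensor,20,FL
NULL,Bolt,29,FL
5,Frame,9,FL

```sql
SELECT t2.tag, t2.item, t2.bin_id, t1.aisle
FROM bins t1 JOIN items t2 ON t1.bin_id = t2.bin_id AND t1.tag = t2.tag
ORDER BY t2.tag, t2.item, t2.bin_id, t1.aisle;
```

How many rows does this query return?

1

INNER JOIN keeps only pairs where the ON condition holds.
Matching on t1.bin_id = t2.bin_id AND t1.tag = t2.tag. A NULL in a compared column never satisfies the condition.
- t1 (bin_id=7, tag=FL) has no partner → excluded.
- t1 (bin_id=8, tag=FL) pairs with 1 row(s) of t2.
- t1 (bin_id=2, tag=LS) has no partner → excluded.
- t1 (bin_id=4, tag=FL) has no partner → excluded.
- t1 (bin_id=11, tag=LS) has no partner → excluded.
- t1 (bin_id=4, tag=GN) has no partner → excluded.
Total: 1 rows.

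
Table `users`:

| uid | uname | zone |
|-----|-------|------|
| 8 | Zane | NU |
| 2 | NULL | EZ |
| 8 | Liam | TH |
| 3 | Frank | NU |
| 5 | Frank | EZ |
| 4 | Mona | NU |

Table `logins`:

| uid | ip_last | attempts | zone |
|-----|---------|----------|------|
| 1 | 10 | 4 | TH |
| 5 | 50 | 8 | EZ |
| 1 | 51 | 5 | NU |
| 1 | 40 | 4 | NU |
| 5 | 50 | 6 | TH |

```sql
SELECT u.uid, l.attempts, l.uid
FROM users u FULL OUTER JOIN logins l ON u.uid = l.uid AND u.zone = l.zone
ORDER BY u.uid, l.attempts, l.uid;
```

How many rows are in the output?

10

FULL OUTER JOIN keeps every row from both sides; unmatched rows get NULL for the other side's columns.
Matching on u.uid = l.uid AND u.zone = l.zone.
- u (uid=8, zone=NU) has no partner → padded with NULL.
- u (uid=2, zone=EZ) has no partner → padded with NULL.
- u (uid=8, zone=TH) has no partner → padded with NULL.
- u (uid=3, zone=NU) has no partner → padded with NULL.
- u (uid=5, zone=EZ) pairs with 1 row(s) of l.
- u (uid=4, zone=NU) has no partner → padded with NULL.
- 4 row(s) from l found no u partner → padded with NULL.
Total: 1 matched + 9 padded = 10 rows.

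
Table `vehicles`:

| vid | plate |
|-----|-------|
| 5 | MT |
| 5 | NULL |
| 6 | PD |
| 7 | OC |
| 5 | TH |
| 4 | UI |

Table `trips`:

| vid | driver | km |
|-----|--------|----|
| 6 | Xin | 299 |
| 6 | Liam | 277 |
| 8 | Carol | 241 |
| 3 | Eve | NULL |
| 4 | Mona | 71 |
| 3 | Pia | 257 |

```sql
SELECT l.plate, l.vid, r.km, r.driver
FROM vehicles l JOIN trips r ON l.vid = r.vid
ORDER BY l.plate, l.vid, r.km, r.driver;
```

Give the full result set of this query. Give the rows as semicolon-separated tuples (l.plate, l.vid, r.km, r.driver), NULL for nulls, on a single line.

INNER JOIN keeps only pairs where the ON condition holds.
Matching on l.vid = r.vid.
Matched pairs: 3.

(PD, 6, 277, Liam); (PD, 6, 299, Xin); (UI, 4, 71, Mona)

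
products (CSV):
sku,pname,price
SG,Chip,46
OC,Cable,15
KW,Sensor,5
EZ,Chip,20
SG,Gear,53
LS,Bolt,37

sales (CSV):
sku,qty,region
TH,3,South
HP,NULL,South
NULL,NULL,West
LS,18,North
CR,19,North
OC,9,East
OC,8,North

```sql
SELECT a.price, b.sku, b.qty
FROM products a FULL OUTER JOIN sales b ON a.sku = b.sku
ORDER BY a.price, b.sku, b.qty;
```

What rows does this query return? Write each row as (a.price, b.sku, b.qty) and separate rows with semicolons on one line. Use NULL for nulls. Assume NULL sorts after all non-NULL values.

(5, NULL, NULL); (15, OC, 8); (15, OC, 9); (20, NULL, NULL); (37, LS, 18); (46, NULL, NULL); (53, NULL, NULL); (NULL, CR, 19); (NULL, HP, NULL); (NULL, TH, 3); (NULL, NULL, NULL)

FULL OUTER JOIN keeps every row from both sides; unmatched rows get NULL for the other side's columns.
Matching on a.sku = b.sku. A NULL in a compared column never satisfies the condition.
Matched pairs: 3; unmatched a rows kept: 4; unmatched b rows kept: 4.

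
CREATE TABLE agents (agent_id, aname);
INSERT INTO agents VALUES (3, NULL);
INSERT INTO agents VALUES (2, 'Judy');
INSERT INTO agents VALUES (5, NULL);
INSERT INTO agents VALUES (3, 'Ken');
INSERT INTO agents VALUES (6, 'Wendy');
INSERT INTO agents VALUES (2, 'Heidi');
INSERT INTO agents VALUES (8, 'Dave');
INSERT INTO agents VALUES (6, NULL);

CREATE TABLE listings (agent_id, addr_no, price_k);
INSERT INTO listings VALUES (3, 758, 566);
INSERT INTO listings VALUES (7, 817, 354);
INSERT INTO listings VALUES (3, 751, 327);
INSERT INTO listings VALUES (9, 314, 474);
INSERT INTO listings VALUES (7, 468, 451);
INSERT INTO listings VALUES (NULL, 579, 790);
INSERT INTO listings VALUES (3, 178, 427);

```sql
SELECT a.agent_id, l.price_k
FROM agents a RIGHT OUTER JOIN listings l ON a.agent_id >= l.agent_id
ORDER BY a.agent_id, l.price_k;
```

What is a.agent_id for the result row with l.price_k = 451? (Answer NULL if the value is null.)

RIGHT JOIN keeps every row from `listings`; unmatched rows get NULL for `agents`'s columns.
Matching on a.agent_id >= l.agent_id. A NULL in a compared column never satisfies the condition.
Matched pairs: 20; unmatched l rows kept: 2.

8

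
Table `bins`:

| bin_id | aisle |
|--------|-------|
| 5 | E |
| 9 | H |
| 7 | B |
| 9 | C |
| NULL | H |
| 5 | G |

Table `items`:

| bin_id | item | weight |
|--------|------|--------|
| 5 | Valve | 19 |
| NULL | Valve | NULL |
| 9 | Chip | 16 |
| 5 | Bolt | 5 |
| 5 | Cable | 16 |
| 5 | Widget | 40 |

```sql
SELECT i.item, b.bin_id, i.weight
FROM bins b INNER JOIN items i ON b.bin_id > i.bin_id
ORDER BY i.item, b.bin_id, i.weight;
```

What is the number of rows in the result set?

INNER JOIN keeps only pairs where the ON condition holds.
Matching on b.bin_id > i.bin_id. A NULL in a compared column never satisfies the condition.
- b (bin_id=5) has no partner → excluded.
- b (bin_id=9) pairs with 4 row(s) of i.
- b (bin_id=7) pairs with 4 row(s) of i.
- b (bin_id=9) pairs with 4 row(s) of i.
- b (bin_id=NULL) has no partner → excluded.
- b (bin_id=5) has no partner → excluded.
Total: 12 rows.

12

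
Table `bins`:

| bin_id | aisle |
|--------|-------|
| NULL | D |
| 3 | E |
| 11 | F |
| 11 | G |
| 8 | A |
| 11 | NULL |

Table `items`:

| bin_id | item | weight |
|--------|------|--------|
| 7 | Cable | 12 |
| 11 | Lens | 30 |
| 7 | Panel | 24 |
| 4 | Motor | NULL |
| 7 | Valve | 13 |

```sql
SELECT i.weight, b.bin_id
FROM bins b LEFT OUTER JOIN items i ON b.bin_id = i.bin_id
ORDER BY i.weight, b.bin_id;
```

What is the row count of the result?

6

LEFT JOIN keeps every row from `bins`; unmatched rows get NULL for `items`'s columns.
Matching on b.bin_id = i.bin_id. A NULL in a compared column never satisfies the condition.
- b row (bin_id=NULL): no match → kept, i columns NULL.
- b row (bin_id=3): no match → kept, i columns NULL.
- b row (bin_id=11): matches 1 i row(s) → 1 output row(s).
- b row (bin_id=11): matches 1 i row(s) → 1 output row(s).
- b row (bin_id=8): no match → kept, i columns NULL.
- b row (bin_id=11): matches 1 i row(s) → 1 output row(s).
Total: 3 matched + 3 padded = 6 rows.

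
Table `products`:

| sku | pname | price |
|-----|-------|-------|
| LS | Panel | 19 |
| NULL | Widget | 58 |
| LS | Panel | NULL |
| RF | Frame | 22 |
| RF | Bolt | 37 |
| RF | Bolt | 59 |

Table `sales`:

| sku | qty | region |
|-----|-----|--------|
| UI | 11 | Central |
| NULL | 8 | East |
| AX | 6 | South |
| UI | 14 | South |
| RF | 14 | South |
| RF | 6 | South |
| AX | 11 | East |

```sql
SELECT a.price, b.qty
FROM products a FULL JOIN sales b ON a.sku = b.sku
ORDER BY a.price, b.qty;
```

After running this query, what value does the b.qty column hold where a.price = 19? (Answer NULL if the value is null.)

NULL

FULL OUTER JOIN keeps every row from both sides; unmatched rows get NULL for the other side's columns.
Matching on a.sku = b.sku. A NULL in a compared column never satisfies the condition.
- a row (sku=LS): no match → kept, b columns NULL.
- a row (sku=NULL): no match → kept, b columns NULL.
- a row (sku=LS): no match → kept, b columns NULL.
- a row (sku=RF): matches 2 b row(s) → 2 output row(s).
- a row (sku=RF): matches 2 b row(s) → 2 output row(s).
- a row (sku=RF): matches 2 b row(s) → 2 output row(s).
- 5 b row(s) had no a match → kept, a columns NULL.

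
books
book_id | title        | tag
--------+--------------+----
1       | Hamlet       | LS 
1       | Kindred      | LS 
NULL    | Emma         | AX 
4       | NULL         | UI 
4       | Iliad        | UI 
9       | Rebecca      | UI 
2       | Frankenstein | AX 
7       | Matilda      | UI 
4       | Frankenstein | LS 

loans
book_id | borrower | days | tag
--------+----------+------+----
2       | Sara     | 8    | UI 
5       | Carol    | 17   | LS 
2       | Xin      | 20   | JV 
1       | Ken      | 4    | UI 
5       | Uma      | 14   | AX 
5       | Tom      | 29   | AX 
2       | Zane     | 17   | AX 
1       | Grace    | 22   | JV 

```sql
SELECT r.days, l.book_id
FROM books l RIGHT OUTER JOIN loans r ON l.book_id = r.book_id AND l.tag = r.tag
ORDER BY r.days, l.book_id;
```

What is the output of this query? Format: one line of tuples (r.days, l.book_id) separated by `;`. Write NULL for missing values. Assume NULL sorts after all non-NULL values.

RIGHT JOIN keeps every row from `loans`; unmatched rows get NULL for `books`'s columns.
Matching on l.book_id = r.book_id AND l.tag = r.tag. A NULL in a compared column never satisfies the condition.
- l (book_id=1, tag=LS) has no partner in r.
- l (book_id=1, tag=LS) has no partner in r.
- l (book_id=NULL, tag=AX) has no partner in r.
- l (book_id=4, tag=UI) has no partner in r.
- l (book_id=4, tag=UI) has no partner in r.
- l (book_id=9, tag=UI) has no partner in r.
- l (book_id=2, tag=AX) pairs with 1 row(s) of r.
- l (book_id=7, tag=UI) has no partner in r.
- l (book_id=4, tag=LS) has no partner in r.
- 7 row(s) from r found no l partner → padded with NULL.
After projecting and ordering:
r.days | l.book_id
4 | NULL
8 | NULL
14 | NULL
17 | 2
17 | NULL
20 | NULL
22 | NULL
29 | NULL

(4, NULL); (8, NULL); (14, NULL); (17, 2); (17, NULL); (20, NULL); (22, NULL); (29, NULL)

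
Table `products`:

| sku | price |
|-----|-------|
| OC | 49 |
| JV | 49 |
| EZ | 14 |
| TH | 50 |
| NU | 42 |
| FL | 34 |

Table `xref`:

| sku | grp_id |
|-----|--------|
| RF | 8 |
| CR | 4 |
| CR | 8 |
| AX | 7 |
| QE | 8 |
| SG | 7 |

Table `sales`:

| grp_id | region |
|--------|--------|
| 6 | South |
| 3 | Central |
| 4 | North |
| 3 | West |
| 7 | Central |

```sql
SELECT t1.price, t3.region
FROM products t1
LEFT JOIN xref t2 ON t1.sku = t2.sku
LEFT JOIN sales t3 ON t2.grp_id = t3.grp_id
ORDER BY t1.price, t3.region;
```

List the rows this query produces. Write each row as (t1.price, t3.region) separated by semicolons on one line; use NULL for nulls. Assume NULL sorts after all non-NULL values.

(14, NULL); (34, NULL); (42, NULL); (49, NULL); (49, NULL); (50, NULL)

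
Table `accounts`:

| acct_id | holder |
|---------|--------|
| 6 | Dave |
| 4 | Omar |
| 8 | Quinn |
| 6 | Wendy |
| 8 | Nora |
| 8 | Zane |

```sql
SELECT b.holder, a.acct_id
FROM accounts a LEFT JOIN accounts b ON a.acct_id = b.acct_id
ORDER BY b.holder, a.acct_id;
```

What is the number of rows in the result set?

14

LEFT JOIN keeps every row from `accounts a`; unmatched rows get NULL for `accounts b`'s columns.
Matching on a.acct_id = b.acct_id.
- a row (acct_id=6): matches 2 b row(s) → 2 output row(s).
- a row (acct_id=4): matches 1 b row(s) → 1 output row(s).
- a row (acct_id=8): matches 3 b row(s) → 3 output row(s).
- a row (acct_id=6): matches 2 b row(s) → 2 output row(s).
- a row (acct_id=8): matches 3 b row(s) → 3 output row(s).
- a row (acct_id=8): matches 3 b row(s) → 3 output row(s).
Total: 14 rows.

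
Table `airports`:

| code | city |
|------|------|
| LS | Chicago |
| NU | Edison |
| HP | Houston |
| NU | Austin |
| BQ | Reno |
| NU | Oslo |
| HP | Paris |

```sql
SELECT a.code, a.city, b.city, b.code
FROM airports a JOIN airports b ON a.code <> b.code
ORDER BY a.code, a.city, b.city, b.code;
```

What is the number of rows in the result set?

INNER JOIN keeps only pairs where the ON condition holds.
Matching on a.code <> b.code.
Matched pairs: 34.
Total: 34 rows.

34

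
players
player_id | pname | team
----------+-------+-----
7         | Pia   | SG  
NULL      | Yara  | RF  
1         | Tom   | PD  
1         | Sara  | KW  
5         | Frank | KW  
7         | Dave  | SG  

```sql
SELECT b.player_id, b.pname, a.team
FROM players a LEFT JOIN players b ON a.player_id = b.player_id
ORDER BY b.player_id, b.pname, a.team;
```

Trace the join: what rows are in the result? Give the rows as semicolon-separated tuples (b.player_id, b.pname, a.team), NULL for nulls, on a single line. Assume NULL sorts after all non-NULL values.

(1, Sara, KW); (1, Sara, PD); (1, Tom, KW); (1, Tom, PD); (5, Frank, KW); (7, Dave, SG); (7, Dave, SG); (7, Pia, SG); (7, Pia, SG); (NULL, NULL, RF)

LEFT JOIN keeps every row from `players a`; unmatched rows get NULL for `players b`'s columns.
Matching on a.player_id = b.player_id. A NULL in a compared column never satisfies the condition.
- a (player_id=7) pairs with 2 row(s) of b.
- a (player_id=NULL) has no partner → padded with NULL.
- a (player_id=1) pairs with 2 row(s) of b.
- a (player_id=1) pairs with 2 row(s) of b.
- a (player_id=5) pairs with 1 row(s) of b.
- a (player_id=7) pairs with 2 row(s) of b.
After projecting and ordering:
b.player_id | b.pname | a.team
1 | Sara | KW
1 | Sara | PD
1 | Tom | KW
1 | Tom | PD
5 | Frank | KW
7 | Dave | SG
7 | Dave | SG
7 | Pia | SG
7 | Pia | SG
NULL | NULL | RF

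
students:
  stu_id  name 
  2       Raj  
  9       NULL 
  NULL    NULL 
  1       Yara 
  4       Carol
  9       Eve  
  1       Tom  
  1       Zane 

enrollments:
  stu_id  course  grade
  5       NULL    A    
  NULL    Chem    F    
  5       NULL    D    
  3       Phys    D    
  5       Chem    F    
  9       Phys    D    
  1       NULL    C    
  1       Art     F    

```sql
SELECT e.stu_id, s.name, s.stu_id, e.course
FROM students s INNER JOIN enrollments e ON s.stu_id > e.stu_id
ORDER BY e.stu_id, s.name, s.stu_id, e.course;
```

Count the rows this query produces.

INNER JOIN keeps only pairs where the ON condition holds.
Matching on s.stu_id > e.stu_id. A NULL in a compared column never satisfies the condition.
- stu_id=2: 2 matching e row(s), so 2 row(s) emitted.
- stu_id=9: 6 matching e row(s), so 6 row(s) emitted.
- stu_id=NULL: no matching e row, dropped.
- stu_id=1: no matching e row, dropped.
- stu_id=4: 3 matching e row(s), so 3 row(s) emitted.
- stu_id=9: 6 matching e row(s), so 6 row(s) emitted.
- stu_id=1: no matching e row, dropped.
- stu_id=1: no matching e row, dropped.
Total: 17 rows.

17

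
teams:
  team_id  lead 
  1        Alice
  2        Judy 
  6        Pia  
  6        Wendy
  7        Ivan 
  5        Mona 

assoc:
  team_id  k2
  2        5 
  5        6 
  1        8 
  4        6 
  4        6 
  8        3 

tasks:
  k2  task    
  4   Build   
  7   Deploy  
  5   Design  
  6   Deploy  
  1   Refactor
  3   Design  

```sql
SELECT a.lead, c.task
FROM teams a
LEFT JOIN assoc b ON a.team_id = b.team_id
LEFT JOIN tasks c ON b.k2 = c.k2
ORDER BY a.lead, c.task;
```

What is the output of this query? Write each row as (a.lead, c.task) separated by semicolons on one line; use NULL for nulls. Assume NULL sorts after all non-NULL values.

(Alice, NULL); (Ivan, NULL); (Judy, Design); (Mona, Deploy); (Pia, NULL); (Wendy, NULL)

Joins associate left-to-right: teams LEFT JOIN assoc on team_id gives 6 intermediate row(s).
Then LEFT JOIN `tasks c` on k2: each of those 6 rows is kept; rows whose b.k2 has no match in c get NULL for c's columns.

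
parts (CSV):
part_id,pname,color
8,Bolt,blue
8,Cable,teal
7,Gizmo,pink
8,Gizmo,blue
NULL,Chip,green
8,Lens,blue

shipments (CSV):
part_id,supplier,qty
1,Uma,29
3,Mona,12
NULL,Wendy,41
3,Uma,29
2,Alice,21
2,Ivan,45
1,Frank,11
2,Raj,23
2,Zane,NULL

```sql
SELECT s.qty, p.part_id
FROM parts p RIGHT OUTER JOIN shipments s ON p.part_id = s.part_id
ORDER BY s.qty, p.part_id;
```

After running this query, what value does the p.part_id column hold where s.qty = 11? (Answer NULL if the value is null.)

NULL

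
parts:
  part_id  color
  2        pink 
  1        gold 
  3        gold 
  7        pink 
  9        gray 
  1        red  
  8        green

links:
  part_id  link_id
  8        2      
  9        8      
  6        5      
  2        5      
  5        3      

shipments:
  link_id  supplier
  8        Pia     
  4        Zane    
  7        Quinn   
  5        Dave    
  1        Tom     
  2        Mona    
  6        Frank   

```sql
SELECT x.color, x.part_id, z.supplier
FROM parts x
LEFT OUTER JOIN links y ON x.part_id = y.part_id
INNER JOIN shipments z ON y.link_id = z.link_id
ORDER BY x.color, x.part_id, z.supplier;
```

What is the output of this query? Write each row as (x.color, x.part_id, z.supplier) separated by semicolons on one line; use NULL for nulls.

(gray, 9, Pia); (green, 8, Mona); (pink, 2, Dave)

Step 1 — x LEFT JOIN y on part_id → 7 row(s).
Then INNER JOIN `shipments z` on link_id: keep only rows whose y.link_id appears in z.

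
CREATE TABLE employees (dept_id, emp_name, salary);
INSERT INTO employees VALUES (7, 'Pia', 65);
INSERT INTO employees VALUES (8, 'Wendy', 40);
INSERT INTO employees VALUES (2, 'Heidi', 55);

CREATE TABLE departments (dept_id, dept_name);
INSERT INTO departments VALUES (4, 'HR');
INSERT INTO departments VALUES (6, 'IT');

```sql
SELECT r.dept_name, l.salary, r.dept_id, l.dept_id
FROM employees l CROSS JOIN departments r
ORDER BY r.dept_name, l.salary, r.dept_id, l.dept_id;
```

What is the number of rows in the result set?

CROSS JOIN pairs every row of `employees` with every row of `departments`: 3 × 2 = 6 rows.

6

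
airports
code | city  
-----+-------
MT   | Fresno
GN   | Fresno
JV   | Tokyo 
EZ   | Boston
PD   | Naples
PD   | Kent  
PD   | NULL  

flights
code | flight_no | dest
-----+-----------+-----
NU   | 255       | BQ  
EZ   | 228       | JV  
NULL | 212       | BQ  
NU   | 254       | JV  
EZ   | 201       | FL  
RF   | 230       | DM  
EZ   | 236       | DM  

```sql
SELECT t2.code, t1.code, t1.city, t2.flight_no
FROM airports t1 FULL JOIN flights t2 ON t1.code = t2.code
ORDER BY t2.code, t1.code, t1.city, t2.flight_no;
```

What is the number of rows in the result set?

FULL OUTER JOIN keeps every row from both sides; unmatched rows get NULL for the other side's columns.
Matching on t1.code = t2.code. A NULL in a compared column never satisfies the condition.
- code=MT: no t2 row matches, row kept with t2 columns NULL.
- code=GN: no t2 row matches, row kept with t2 columns NULL.
- code=JV: no t2 row matches, row kept with t2 columns NULL.
- code=EZ: 3 matching t2 row(s), so 3 row(s) emitted.
- code=PD: no t2 row matches, row kept with t2 columns NULL.
- code=PD: no t2 row matches, row kept with t2 columns NULL.
- code=PD: no t2 row matches, row kept with t2 columns NULL.
- 4 row(s) from t2 found no t1 partner → padded with NULL.
Total: 3 matched + 10 padded = 13 rows.

13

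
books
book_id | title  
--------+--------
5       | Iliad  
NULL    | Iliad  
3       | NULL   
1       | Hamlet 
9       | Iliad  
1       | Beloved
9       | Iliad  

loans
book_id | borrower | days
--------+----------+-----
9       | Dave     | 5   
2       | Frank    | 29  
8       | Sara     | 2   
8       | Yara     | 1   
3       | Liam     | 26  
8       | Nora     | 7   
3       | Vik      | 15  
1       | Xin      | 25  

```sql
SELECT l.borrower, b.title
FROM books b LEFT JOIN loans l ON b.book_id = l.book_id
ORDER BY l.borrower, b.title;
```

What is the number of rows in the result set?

8

LEFT JOIN keeps every row from `books`; unmatched rows get NULL for `loans`'s columns.
Matching on b.book_id = l.book_id. A NULL in a compared column never satisfies the condition.
Matched pairs: 6; unmatched b rows kept: 2.
Total: 6 matched + 2 padded = 8 rows.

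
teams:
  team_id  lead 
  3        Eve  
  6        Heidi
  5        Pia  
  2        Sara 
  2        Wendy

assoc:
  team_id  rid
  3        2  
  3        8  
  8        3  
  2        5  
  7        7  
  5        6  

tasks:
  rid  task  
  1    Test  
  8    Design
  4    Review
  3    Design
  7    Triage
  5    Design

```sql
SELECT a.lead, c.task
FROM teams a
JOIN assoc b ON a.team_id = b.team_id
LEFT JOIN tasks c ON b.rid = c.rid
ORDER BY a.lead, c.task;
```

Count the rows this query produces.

Joins associate left-to-right: teams INNER JOIN assoc on team_id gives 5 intermediate row(s).
Then LEFT JOIN `tasks c` on rid: each of those 5 rows is kept; rows whose b.rid has no match in c get NULL for c's columns.
Result: 5 row(s).

5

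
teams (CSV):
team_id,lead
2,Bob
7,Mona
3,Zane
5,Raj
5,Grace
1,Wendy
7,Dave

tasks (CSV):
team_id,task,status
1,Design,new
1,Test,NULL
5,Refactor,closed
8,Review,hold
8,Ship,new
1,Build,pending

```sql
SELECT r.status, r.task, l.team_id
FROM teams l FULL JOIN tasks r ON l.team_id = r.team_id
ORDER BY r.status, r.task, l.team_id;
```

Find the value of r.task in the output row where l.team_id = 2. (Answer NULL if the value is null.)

NULL

FULL OUTER JOIN keeps every row from both sides; unmatched rows get NULL for the other side's columns.
Matching on l.team_id = r.team_id.
- l[0] team_id=2 → no match; kept with NULLs on the r side.
- l[1] team_id=7 → no match; kept with NULLs on the r side.
- l[2] team_id=3 → no match; kept with NULLs on the r side.
- l[3] team_id=5 → 1 match(es) in r → 1 row(s).
- l[4] team_id=5 → 1 match(es) in r → 1 row(s).
- l[5] team_id=1 → 3 match(es) in r → 3 row(s).
- l[6] team_id=7 → no match; kept with NULLs on the r side.
- 2 row(s) from r found no l partner → padded with NULL.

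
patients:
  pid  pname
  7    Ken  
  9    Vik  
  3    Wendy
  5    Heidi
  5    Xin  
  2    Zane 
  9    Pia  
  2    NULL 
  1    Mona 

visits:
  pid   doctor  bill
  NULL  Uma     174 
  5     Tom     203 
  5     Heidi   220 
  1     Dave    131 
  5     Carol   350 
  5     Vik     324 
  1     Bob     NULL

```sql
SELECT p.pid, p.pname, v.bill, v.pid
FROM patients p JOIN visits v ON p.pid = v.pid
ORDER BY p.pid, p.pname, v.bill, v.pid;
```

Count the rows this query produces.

INNER JOIN keeps only pairs where the ON condition holds.
Matching on p.pid = v.pid. A NULL in a compared column never satisfies the condition.
Matched pairs: 10.
Total: 10 rows.

10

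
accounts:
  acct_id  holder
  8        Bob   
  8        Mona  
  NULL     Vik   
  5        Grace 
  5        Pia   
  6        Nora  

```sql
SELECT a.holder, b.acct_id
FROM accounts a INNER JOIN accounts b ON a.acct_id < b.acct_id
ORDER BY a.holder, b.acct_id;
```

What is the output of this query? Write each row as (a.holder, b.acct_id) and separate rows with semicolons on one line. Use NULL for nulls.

(Grace, 6); (Grace, 8); (Grace, 8); (Nora, 8); (Nora, 8); (Pia, 6); (Pia, 8); (Pia, 8)

INNER JOIN keeps only pairs where the ON condition holds.
Matching on a.acct_id < b.acct_id. A NULL in a compared column never satisfies the condition.
- a (acct_id=8) has no partner → excluded.
- a (acct_id=8) has no partner → excluded.
- a (acct_id=NULL) has no partner → excluded.
- a (acct_id=5) pairs with 3 row(s) of b.
- a (acct_id=5) pairs with 3 row(s) of b.
- a (acct_id=6) pairs with 2 row(s) of b.
After projecting and ordering:
a.holder | b.acct_id
Grace | 6
Grace | 8
Grace | 8
Nora | 8
Nora | 8
Pia | 6
Pia | 8
Pia | 8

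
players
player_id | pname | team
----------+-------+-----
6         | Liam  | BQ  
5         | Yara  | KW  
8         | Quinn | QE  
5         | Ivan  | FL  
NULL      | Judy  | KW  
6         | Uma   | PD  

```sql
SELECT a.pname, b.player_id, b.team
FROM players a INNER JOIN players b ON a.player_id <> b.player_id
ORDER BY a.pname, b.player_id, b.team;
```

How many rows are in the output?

16

INNER JOIN keeps only pairs where the ON condition holds.
Matching on a.player_id <> b.player_id. A NULL in a compared column never satisfies the condition.
- a (player_id=6) pairs with 3 row(s) of b.
- a (player_id=5) pairs with 3 row(s) of b.
- a (player_id=8) pairs with 4 row(s) of b.
- a (player_id=5) pairs with 3 row(s) of b.
- a (player_id=NULL) has no partner → excluded.
- a (player_id=6) pairs with 3 row(s) of b.
Total: 16 rows.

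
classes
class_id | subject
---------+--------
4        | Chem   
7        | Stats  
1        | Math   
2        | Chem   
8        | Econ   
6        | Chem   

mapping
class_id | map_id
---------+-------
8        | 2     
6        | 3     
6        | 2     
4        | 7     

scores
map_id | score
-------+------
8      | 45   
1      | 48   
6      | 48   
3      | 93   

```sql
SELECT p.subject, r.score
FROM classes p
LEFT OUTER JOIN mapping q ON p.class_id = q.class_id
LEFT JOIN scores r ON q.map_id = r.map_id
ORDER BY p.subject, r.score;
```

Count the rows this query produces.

Step 1 — p LEFT JOIN q on class_id → 7 row(s).
Then LEFT JOIN `scores r` on map_id: each of those 7 rows is kept; rows whose q.map_id has no match in r get NULL for r's columns.
Result: 7 row(s).

7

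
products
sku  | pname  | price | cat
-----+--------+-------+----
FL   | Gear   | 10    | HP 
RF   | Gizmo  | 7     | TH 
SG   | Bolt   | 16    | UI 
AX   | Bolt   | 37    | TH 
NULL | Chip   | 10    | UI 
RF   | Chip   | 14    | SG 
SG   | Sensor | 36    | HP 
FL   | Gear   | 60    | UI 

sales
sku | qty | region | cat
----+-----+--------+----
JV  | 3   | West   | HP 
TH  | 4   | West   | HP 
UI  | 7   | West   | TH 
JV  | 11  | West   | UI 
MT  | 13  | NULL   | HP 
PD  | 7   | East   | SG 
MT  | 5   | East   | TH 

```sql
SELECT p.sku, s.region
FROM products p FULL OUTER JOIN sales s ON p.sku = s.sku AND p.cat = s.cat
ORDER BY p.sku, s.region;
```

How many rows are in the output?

FULL OUTER JOIN keeps every row from both sides; unmatched rows get NULL for the other side's columns.
Matching on p.sku = s.sku AND p.cat = s.cat. A NULL in a compared column never satisfies the condition.
Matched pairs: 0; unmatched p rows kept: 8; unmatched s rows kept: 7.
Total: 0 matched + 15 padded = 15 rows.

15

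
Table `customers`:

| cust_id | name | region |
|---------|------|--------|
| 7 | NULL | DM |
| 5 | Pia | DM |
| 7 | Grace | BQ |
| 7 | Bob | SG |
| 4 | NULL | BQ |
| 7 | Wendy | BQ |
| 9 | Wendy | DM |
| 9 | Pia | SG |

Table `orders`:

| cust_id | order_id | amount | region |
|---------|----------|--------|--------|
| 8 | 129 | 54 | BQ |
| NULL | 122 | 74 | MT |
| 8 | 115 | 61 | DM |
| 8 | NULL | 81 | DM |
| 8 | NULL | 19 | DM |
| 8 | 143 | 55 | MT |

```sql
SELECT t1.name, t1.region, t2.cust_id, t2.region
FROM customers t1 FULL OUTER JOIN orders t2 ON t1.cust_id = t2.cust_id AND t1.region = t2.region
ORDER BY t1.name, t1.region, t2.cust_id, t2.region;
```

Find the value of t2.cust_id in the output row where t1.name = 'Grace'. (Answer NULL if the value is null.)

FULL OUTER JOIN keeps every row from both sides; unmatched rows get NULL for the other side's columns.
Matching on t1.cust_id = t2.cust_id AND t1.region = t2.region. A NULL in a compared column never satisfies the condition.
- cust_id=7, region=DM: no t2 row matches, row kept with t2 columns NULL.
- cust_id=5, region=DM: no t2 row matches, row kept with t2 columns NULL.
- cust_id=7, region=BQ: no t2 row matches, row kept with t2 columns NULL.
- cust_id=7, region=SG: no t2 row matches, row kept with t2 columns NULL.
- cust_id=4, region=BQ: no t2 row matches, row kept with t2 columns NULL.
- cust_id=7, region=BQ: no t2 row matches, row kept with t2 columns NULL.
- cust_id=9, region=DM: no t2 row matches, row kept with t2 columns NULL.
- cust_id=9, region=SG: no t2 row matches, row kept with t2 columns NULL.
- plus 6 unmatched t2 row(s), each kept with NULL t1 columns.

NULL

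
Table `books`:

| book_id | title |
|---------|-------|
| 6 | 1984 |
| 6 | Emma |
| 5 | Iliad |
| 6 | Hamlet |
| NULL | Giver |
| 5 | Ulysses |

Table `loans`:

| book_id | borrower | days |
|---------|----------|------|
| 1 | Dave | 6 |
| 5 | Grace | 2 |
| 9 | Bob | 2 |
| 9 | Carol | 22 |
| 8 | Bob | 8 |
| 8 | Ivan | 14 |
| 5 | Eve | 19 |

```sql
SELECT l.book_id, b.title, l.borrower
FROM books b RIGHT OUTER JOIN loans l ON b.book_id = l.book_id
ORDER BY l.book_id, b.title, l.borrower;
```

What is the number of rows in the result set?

9

RIGHT JOIN keeps every row from `loans`; unmatched rows get NULL for `books`'s columns.
Matching on b.book_id = l.book_id. A NULL in a compared column never satisfies the condition.
Matched pairs: 4; unmatched l rows kept: 5.
Total: 4 matched + 5 padded = 9 rows.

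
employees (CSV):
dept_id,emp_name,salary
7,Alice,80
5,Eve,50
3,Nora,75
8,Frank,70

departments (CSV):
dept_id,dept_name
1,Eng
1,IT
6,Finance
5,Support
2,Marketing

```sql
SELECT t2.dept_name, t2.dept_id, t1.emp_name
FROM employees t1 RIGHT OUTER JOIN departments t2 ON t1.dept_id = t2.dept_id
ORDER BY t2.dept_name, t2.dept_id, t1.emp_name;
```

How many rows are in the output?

5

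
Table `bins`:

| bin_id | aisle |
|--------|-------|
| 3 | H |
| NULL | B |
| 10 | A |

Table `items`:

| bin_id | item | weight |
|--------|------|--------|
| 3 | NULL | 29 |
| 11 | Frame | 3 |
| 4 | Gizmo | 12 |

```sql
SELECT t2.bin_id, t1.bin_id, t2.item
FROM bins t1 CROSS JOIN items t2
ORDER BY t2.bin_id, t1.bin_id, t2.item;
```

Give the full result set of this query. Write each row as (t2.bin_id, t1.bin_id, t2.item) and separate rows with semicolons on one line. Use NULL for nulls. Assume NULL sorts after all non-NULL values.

CROSS JOIN pairs every row of `bins` with every row of `items`: 3 × 3 = 9 rows.
After projecting and ordering:
t2.bin_id | t1.bin_id | t2.item
3 | 3 | NULL
3 | 10 | NULL
3 | NULL | NULL
4 | 3 | Gizmo
4 | 10 | Gizmo
4 | NULL | Gizmo
11 | 3 | Frame
11 | 10 | Frame
11 | NULL | Frame

(3, 3, NULL); (3, 10, NULL); (3, NULL, NULL); (4, 3, Gizmo); (4, 10, Gizmo); (4, NULL, Gizmo); (11, 3, Frame); (11, 10, Frame); (11, NULL, Frame)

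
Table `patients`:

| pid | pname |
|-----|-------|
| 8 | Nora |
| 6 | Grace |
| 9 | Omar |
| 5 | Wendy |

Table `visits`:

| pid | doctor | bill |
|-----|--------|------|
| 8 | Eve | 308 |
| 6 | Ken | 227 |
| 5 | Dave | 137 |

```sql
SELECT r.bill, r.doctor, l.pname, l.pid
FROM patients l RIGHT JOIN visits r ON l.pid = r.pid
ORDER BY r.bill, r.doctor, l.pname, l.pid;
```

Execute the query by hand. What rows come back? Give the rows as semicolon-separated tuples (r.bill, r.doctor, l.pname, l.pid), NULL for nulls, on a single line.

RIGHT JOIN keeps every row from `visits`; unmatched rows get NULL for `patients`'s columns.
Matching on l.pid = r.pid.
Matched pairs: 3; unmatched r rows kept: 0.

(137, Dave, Wendy, 5); (227, Ken, Grace, 6); (308, Eve, Nora, 8)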